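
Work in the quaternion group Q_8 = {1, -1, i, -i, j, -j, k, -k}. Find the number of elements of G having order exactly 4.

6

The elements of order 4 are: i, -i, j, -j, k, -k.
That's 6.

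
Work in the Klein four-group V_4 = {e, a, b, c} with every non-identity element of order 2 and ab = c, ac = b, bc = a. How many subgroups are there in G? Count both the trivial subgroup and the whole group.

5

|G| = 4, so by Lagrange every subgroup order divides 4. Divisors: 1, 2, 4.
Subgroups by order — order 1: 1; order 2: 3; order 4: 1.
Total: 1 + 3 + 1 = 5.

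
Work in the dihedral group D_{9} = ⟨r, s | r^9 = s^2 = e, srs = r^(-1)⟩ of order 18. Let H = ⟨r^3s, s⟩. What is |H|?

6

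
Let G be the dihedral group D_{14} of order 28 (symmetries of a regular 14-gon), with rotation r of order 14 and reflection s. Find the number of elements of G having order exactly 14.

6

The elements of order 14 are: r, r^3, r^5, r^9, r^11, r^13.
That's 6.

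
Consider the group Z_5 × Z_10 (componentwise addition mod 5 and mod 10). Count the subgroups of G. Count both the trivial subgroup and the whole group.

|G| = 50, so by Lagrange every subgroup order divides 50. Divisors: 1, 2, 5, 10, 25, 50.
Subgroups by order — order 1: 1; order 2: 1; order 5: 6; order 10: 6; order 25: 1; order 50: 1.
Total: 1 + 1 + 6 + 6 + 1 + 1 = 16.

16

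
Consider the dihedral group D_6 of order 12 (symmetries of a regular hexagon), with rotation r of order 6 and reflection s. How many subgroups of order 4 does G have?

3

|G| = 12 and 4 | 12, so subgroups of order 4 are possible by Lagrange.
The subgroups of order 4 are: {e, r^3, r^2s, r^5s}; {e, r^3, s, r^3s}; {e, r^3, rs, r^4s}.
So G has 3 subgroups of order 4.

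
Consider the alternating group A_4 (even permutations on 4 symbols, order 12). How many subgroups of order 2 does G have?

3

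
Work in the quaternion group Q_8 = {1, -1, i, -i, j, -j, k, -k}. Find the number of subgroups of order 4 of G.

3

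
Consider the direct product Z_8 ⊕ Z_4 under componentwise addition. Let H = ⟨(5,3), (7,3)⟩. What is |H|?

16

|⟨(5,3)⟩| = 8 and |⟨(7,3)⟩| = 8, so |H| is a multiple of lcm(8, 8) = 8 and divides |G| = 32.
Closing under the operation: H = {(0,0), (0,2), (1,1), (1,3), (2,0), (2,2), (3,1), (3,3), (4,0), (4,2), (5,1), (5,3), (6,0), (6,2), (7,1), (7,3)}, so |H| = 16.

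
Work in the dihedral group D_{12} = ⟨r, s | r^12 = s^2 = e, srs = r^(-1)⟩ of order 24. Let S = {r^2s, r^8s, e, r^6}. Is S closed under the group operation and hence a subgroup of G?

Yes

|S| = 4 divides |G| = 24, consistent with Lagrange.
S contains the identity, every element's inverse is in S, and S is closed under ·: it is a subgroup.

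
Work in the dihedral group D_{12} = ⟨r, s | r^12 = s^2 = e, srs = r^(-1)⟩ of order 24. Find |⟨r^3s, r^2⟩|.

|⟨r^3s⟩| = 2 and |⟨r^2⟩| = 6, so |H| is a multiple of lcm(2, 6) = 6 and divides |G| = 24.
Closing under the operation: H = {e, r^2, r^4, r^6, r^8, r^10, rs, r^3s, r^5s, r^7s, r^9s, r^11s}, so |H| = 12.

12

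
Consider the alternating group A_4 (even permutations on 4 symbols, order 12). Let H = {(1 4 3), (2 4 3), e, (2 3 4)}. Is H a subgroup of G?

No

(1 4 3) ∈ H but its inverse (1 3 4) ∉ H, so H is not a subgroup.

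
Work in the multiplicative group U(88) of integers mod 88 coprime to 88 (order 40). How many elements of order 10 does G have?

28

Enumerating element orders in G gives 28 elements of order 10.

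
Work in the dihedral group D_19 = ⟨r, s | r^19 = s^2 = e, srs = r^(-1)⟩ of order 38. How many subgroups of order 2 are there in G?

19

|G| = 38 and 2 | 38, so subgroups of order 2 are possible by Lagrange.
The subgroups of order 2 are: {e, r^10s}; {e, r^11s}; {e, r^12s}; {e, r^13s}; … (19 in all).
So G has 19 subgroups of order 2.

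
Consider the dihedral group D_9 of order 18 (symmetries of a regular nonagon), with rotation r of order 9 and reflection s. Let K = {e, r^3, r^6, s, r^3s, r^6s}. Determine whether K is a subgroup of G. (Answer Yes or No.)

Yes

|K| = 6 divides |G| = 18, consistent with Lagrange.
K contains the identity, every element's inverse is in K, and K is closed under ·: it is a subgroup.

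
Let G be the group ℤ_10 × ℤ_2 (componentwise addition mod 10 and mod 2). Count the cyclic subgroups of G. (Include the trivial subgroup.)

8

A cyclic subgroup of order d is generated by each of its φ(d) elements of order d, so the cyclic subgroups of order d number (#elements of order d)/φ(d).
Cyclic subgroups by order — order 1: 1; order 2: 3; order 5: 1; order 10: 3.
Total: 8.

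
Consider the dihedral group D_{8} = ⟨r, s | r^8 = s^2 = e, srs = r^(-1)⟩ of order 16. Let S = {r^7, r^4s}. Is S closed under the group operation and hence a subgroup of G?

The identity e ∉ S, so S is not a subgroup.

No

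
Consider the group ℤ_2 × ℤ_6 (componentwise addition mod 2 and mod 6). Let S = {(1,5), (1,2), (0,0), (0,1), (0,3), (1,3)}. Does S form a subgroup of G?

No

(0,1) ∈ S but its inverse (0,5) ∉ S, so S is not a subgroup.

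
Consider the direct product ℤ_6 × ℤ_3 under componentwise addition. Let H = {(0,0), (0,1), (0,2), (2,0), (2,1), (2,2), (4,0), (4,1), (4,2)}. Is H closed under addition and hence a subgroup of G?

|H| = 9 divides |G| = 18, consistent with Lagrange.
H contains the identity, every element's inverse is in H, and H is closed under +: it is a subgroup.

Yes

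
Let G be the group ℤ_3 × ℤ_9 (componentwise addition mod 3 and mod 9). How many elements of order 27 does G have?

0

An element (a,b) has order lcm(ord(a), ord(b)); count pairs with lcm equal to 27.
Enumerating gives 0 such elements.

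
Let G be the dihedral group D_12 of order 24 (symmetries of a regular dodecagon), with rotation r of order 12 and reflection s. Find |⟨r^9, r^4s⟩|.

8

|⟨r^9⟩| = 4 and |⟨r^4s⟩| = 2, so |H| is a multiple of lcm(4, 2) = 4 and divides |G| = 24.
Closing under the operation: H = {e, r^3, r^6, r^9, rs, r^4s, r^7s, r^10s}, so |H| = 8.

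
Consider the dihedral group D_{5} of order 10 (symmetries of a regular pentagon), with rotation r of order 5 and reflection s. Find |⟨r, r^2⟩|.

|⟨r⟩| = 5 and |⟨r^2⟩| = 5, so |H| is a multiple of lcm(5, 5) = 5 and divides |G| = 10.
Closing under the operation: H = {e, r, r^2, r^3, r^4}, so |H| = 5.

5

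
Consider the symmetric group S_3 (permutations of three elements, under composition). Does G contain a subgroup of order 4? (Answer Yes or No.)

No

4 does not divide |G| = 6, so by Lagrange no subgroup of order 4 exists.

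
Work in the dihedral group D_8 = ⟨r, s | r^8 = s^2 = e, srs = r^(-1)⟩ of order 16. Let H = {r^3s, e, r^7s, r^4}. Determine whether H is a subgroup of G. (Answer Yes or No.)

Yes

|H| = 4 divides |G| = 16, consistent with Lagrange.
H contains the identity, every element's inverse is in H, and H is closed under ·: it is a subgroup.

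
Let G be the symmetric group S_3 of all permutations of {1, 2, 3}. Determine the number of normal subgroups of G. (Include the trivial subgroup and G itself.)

3

G has 6 subgroups. Checking conjugation-invariance by order — order 1: 1/1 normal; order 2: 0/3 normal; order 3: 1/1 normal; order 6: 1/1 normal.
Total normal subgroups: 3.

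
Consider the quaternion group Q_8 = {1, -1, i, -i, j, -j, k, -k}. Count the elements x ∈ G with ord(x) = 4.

6

The elements of order 4 are: i, -i, j, -j, k, -k.
That's 6.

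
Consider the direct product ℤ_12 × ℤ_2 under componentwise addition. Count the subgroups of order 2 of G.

3

|G| = 24 and 2 | 24, so subgroups of order 2 are possible by Lagrange.
The subgroups of order 2 are: {(0,0), (0,1)}; {(0,0), (6,0)}; {(0,0), (6,1)}.
So G has 3 subgroups of order 2.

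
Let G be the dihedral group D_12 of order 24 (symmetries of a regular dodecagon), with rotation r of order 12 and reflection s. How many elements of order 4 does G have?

The elements of order 4 are: r^3, r^9.
That's 2.

2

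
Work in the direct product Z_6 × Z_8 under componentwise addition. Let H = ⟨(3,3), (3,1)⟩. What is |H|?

8

|⟨(3,3)⟩| = 8 and |⟨(3,1)⟩| = 8, so |H| is a multiple of lcm(8, 8) = 8 and divides |G| = 48.
Closing under the operation: H = {(0,0), (0,2), (0,4), (0,6), (3,1), (3,3), (3,5), (3,7)}, so |H| = 8.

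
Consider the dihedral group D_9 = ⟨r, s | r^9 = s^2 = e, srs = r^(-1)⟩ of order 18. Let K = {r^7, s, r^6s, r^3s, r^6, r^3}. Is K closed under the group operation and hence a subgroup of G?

The identity e ∉ K, so K is not a subgroup.

No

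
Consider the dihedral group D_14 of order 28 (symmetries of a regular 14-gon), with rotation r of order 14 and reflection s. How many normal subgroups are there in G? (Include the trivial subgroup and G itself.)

7

G has 28 subgroups. Checking conjugation-invariance by order — order 1: 1/1 normal; order 2: 1/15 normal; order 4: 0/7 normal; order 7: 1/1 normal; order 14: 3/3 normal; order 28: 1/1 normal.
Total normal subgroups: 7.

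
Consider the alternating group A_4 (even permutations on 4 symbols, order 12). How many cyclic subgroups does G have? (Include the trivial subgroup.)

8

Each element a generates a cyclic subgroup ⟨a⟩; distinct elements may generate the same one (a cyclic group of order d has φ(d) generators).
Cyclic subgroups by order — order 1: 1; order 2: 3; order 3: 4.
Total: 8.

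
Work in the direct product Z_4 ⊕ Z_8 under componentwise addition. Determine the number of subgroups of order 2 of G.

|G| = 32 and 2 | 32, so subgroups of order 2 are possible by Lagrange.
The subgroups of order 2 are: {(0,0), (0,4)}; {(0,0), (2,0)}; {(0,0), (2,4)}.
So G has 3 subgroups of order 2.

3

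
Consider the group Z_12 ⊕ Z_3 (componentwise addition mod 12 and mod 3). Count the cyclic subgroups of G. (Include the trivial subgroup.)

15

Each element a generates a cyclic subgroup ⟨a⟩; distinct elements may generate the same one (a cyclic group of order d has φ(d) generators).
Cyclic subgroups by order — order 1: 1; order 2: 1; order 3: 4; order 4: 1; order 6: 4; order 12: 4.
Total: 15.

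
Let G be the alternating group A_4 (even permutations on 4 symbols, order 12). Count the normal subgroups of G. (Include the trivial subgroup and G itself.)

3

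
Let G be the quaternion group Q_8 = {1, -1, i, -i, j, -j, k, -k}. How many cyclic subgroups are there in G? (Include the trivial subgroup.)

Group the elements of G by the cyclic subgroup they generate; each cyclic subgroup of order d accounts for φ(d) elements.
Cyclic subgroups by order — order 1: 1; order 2: 1; order 4: 3.
Total: 5.

5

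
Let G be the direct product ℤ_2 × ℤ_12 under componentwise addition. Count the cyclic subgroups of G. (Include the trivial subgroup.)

12

Each element a generates a cyclic subgroup ⟨a⟩; distinct elements may generate the same one (a cyclic group of order d has φ(d) generators).
Cyclic subgroups by order — order 1: 1; order 2: 3; order 3: 1; order 4: 2; order 6: 3; order 12: 2.
Total: 12.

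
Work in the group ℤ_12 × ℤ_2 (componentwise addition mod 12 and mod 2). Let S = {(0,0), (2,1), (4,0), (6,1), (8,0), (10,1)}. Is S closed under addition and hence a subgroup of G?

|S| = 6 divides |G| = 24, consistent with Lagrange.
S contains the identity, every element's inverse is in S, and S is closed under +: it is a subgroup.
In fact S = ⟨(2,1)⟩.

Yes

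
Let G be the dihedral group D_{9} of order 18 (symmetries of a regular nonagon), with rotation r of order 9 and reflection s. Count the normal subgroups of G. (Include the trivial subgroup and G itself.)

4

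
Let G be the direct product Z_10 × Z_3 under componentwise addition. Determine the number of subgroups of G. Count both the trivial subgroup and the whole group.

8

|G| = 30, so by Lagrange every subgroup order divides 30. Divisors: 1, 2, 3, 5, 6, 10, 15, 30.
Subgroups by order — order 1: 1; order 2: 1; order 3: 1; order 5: 1; order 6: 1; order 10: 1; order 15: 1; order 30: 1.
Total: 1 + 1 + 1 + 1 + 1 + 1 + 1 + 1 = 8.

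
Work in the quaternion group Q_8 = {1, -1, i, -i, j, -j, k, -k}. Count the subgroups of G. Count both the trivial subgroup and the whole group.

6

|G| = 8, so by Lagrange every subgroup order divides 8. Divisors: 1, 2, 4, 8.
Subgroups by order — order 1: 1; order 2: 1; order 4: 3; order 8: 1.
Total: 1 + 1 + 3 + 1 = 6.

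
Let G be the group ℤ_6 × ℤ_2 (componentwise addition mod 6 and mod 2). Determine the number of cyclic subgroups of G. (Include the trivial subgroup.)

Group the elements of G by the cyclic subgroup they generate; each cyclic subgroup of order d accounts for φ(d) elements.
Cyclic subgroups by order — order 1: 1; order 2: 3; order 3: 1; order 6: 3.
Total: 8.

8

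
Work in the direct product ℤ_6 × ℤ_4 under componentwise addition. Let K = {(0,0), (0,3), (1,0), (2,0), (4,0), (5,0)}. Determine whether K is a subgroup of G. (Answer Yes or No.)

(0,3) ∈ K but its inverse (0,1) ∉ K, so K is not a subgroup.

No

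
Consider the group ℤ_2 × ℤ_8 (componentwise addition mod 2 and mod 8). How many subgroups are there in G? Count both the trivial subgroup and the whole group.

11

|G| = 16, so by Lagrange every subgroup order divides 16. Divisors: 1, 2, 4, 8, 16.
Subgroups by order — order 1: 1; order 2: 3; order 4: 3; order 8: 3; order 16: 1.
Total: 1 + 3 + 3 + 3 + 1 = 11.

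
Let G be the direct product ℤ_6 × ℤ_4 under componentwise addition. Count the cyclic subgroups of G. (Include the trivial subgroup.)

Group the elements of G by the cyclic subgroup they generate; each cyclic subgroup of order d accounts for φ(d) elements.
Cyclic subgroups by order — order 1: 1; order 2: 3; order 3: 1; order 4: 2; order 6: 3; order 12: 2.
Total: 12.

12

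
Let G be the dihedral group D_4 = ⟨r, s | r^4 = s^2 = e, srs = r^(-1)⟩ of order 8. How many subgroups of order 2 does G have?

5

|G| = 8 and 2 | 8, so subgroups of order 2 are possible by Lagrange.
The subgroups of order 2 are: {e, r^2}; {e, r^2s}; {e, r^3s}; {e, rs}; … (5 in all).
So G has 5 subgroups of order 2.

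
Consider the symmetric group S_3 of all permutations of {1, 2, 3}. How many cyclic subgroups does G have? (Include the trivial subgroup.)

5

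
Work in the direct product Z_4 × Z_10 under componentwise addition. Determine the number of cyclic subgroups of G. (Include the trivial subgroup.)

12

Group the elements of G by the cyclic subgroup they generate; each cyclic subgroup of order d accounts for φ(d) elements.
Cyclic subgroups by order — order 1: 1; order 2: 3; order 4: 2; order 5: 1; order 10: 3; order 20: 2.
Total: 12.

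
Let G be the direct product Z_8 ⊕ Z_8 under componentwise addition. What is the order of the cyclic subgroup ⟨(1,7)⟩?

The order of (1,7) in Z_8 × Z_8 is lcm(ord(1) in Z_8, ord(7) in Z_8).
ord(1) = 8 and ord(7) = 8, so |⟨(1,7)⟩| = lcm(8, 8) = 8.

8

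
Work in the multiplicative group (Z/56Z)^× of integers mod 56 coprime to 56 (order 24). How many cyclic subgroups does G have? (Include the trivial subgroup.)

Each element a generates a cyclic subgroup ⟨a⟩; distinct elements may generate the same one (a cyclic group of order d has φ(d) generators).
Cyclic subgroups by order — order 1: 1; order 2: 7; order 3: 1; order 6: 7.
Total: 16.

16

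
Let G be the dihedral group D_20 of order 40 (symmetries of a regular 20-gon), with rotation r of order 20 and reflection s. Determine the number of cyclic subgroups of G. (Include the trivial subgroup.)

Group the elements of G by the cyclic subgroup they generate; each cyclic subgroup of order d accounts for φ(d) elements.
Cyclic subgroups by order — order 1: 1; order 2: 21; order 4: 1; order 5: 1; order 10: 1; order 20: 1.
Total: 26.

26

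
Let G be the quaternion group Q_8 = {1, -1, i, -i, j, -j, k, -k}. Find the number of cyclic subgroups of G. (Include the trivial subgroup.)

Group the elements of G by the cyclic subgroup they generate; each cyclic subgroup of order d accounts for φ(d) elements.
Cyclic subgroups by order — order 1: 1; order 2: 1; order 4: 3.
Total: 5.

5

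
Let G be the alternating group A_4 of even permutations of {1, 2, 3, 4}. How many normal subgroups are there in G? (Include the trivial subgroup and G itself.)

3

G has 10 subgroups. Checking conjugation-invariance by order — order 1: 1/1 normal; order 2: 0/3 normal; order 3: 0/4 normal; order 4: 1/1 normal; order 12: 1/1 normal.
Total normal subgroups: 3.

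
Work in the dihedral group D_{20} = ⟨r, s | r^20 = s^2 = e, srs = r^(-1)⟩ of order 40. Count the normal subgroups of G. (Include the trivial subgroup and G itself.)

9

G has 48 subgroups. Checking conjugation-invariance by order — order 1: 1/1 normal; order 2: 1/21 normal; order 4: 1/11 normal; order 5: 1/1 normal; order 8: 0/5 normal; order 10: 1/5 normal; order 20: 3/3 normal; order 40: 1/1 normal.
Total normal subgroups: 9.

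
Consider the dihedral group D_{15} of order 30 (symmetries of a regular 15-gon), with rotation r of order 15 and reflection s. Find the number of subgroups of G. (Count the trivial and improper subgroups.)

28

|G| = 30, so by Lagrange every subgroup order divides 30. Divisors: 1, 2, 3, 5, 6, 10, 15, 30.
Subgroups by order — order 1: 1; order 2: 15; order 3: 1; order 5: 1; order 6: 5; order 10: 3; order 15: 1; order 30: 1.
Total: 1 + 15 + 1 + 1 + 5 + 3 + 1 + 1 = 28.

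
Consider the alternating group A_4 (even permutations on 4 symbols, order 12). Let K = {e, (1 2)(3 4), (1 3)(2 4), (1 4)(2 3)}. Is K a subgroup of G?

Yes

|K| = 4 divides |G| = 12, consistent with Lagrange.
K contains the identity, every element's inverse is in K, and K is closed under ∘: it is a subgroup.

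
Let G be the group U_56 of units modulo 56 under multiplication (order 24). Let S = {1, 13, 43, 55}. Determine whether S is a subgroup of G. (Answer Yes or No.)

|S| = 4 divides |G| = 24, consistent with Lagrange.
S contains the identity, every element's inverse is in S, and S is closed under ·: it is a subgroup.

Yes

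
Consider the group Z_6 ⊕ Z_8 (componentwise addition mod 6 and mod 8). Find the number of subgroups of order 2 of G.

3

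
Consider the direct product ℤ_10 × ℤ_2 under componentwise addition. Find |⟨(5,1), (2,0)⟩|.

10

|⟨(5,1)⟩| = 2 and |⟨(2,0)⟩| = 5, so |H| is a multiple of lcm(2, 5) = 10 and divides |G| = 20.
Closing under the operation: H = {(0,0), (1,1), (2,0), (3,1), (4,0), (5,1), (6,0), (7,1), (8,0), (9,1)}, so |H| = 10.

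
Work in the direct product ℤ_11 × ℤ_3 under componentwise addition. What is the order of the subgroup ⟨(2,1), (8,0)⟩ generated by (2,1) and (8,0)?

|⟨(2,1)⟩| = 33 and |⟨(8,0)⟩| = 11, so |H| is a multiple of lcm(33, 11) = 33 and divides |G| = 33.
Closing {(2,1), (8,0)} under the group operation gives all of G, so |H| = 33.

33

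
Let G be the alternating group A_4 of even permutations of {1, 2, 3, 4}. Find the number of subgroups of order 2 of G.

3

|G| = 12 and 2 | 12, so subgroups of order 2 are possible by Lagrange.
The subgroups of order 2 are: {e, (1 2)(3 4)}; {e, (1 3)(2 4)}; {e, (1 4)(2 3)}.
So G has 3 subgroups of order 2.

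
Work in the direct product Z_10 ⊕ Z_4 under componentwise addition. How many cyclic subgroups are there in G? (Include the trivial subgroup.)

12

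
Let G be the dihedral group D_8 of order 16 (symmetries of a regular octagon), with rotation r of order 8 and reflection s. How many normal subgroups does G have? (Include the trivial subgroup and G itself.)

7

G has 19 subgroups. Checking conjugation-invariance by order — order 1: 1/1 normal; order 2: 1/9 normal; order 4: 1/5 normal; order 8: 3/3 normal; order 16: 1/1 normal.
Total normal subgroups: 7.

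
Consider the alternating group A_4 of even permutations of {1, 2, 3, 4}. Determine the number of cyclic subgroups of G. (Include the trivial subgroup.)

Group the elements of G by the cyclic subgroup they generate; each cyclic subgroup of order d accounts for φ(d) elements.
Cyclic subgroups by order — order 1: 1; order 2: 3; order 3: 4.
Total: 8.

8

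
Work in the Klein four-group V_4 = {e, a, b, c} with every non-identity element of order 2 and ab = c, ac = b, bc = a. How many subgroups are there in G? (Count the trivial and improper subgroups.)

|G| = 4, so by Lagrange every subgroup order divides 4. Divisors: 1, 2, 4.
Subgroups by order — order 1: 1; order 2: 3; order 4: 1.
Total: 1 + 3 + 1 = 5.

5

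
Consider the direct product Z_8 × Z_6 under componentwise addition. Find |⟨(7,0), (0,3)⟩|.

|⟨(7,0)⟩| = 8 and |⟨(0,3)⟩| = 2, so |H| is a multiple of lcm(8, 2) = 8 and divides |G| = 48.
Closing under the operation: H = {(0,0), (0,3), (1,0), (1,3), (2,0), (2,3), (3,0), (3,3), (4,0), (4,3), (5,0), (5,3), (6,0), (6,3), (7,0), (7,3)}, so |H| = 16.

16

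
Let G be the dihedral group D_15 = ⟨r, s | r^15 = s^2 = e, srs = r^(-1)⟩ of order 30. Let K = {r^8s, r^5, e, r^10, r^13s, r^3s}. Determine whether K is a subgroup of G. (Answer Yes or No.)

|K| = 6 divides |G| = 30, consistent with Lagrange.
K contains the identity, every element's inverse is in K, and K is closed under ·: it is a subgroup.

Yes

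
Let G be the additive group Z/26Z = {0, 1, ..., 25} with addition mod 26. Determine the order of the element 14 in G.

In Z/26Z, the order of an element a is n/gcd(a, n).
gcd(14, 26) = 2, so |⟨14⟩| = 26/2 = 13.

13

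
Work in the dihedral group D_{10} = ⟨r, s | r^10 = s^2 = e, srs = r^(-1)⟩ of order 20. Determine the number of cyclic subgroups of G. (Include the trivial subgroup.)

14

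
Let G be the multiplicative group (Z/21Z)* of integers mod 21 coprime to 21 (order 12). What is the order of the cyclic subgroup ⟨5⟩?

6

Compute successive powers of 5 mod 21: 5, 4, 20, 16, 17, 1; 5^6 ≡ 1 (mod 21).
So |⟨5⟩| = 6.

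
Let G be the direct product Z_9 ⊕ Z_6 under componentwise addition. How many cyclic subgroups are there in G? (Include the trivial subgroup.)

A cyclic subgroup of order d is generated by each of its φ(d) elements of order d, so the cyclic subgroups of order d number (#elements of order d)/φ(d).
Cyclic subgroups by order — order 1: 1; order 2: 1; order 3: 4; order 6: 4; order 9: 3; order 18: 3.
Total: 16.

16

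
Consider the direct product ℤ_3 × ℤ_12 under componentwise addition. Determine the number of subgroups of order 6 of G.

|G| = 36 and 6 | 36, so subgroups of order 6 are possible by Lagrange.
The subgroups of order 6 are: {(0,0), (0,2), (0,4), (0,6), (0,8), (0,10)}; {(0,0), (0,6), (1,0), (1,6), (2,0), (2,6)}; {(0,0), (0,6), (1,4), (1,10), (2,2), (2,8)}; {(0,0), (0,6), (1,2), (1,8), (2,4), (2,10)}.
So G has 4 subgroups of order 6.

4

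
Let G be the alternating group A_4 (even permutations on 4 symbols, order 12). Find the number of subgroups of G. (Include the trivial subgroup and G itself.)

10

|G| = 12, so by Lagrange every subgroup order divides 12. Divisors: 1, 2, 3, 4, 6, 12.
Subgroups by order — order 1: 1; order 2: 3; order 3: 4; order 4: 1; order 6: 0; order 12: 1.
Total: 1 + 3 + 4 + 1 + 0 + 1 = 10.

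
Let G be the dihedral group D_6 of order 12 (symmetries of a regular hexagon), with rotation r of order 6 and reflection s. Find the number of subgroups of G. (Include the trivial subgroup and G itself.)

16

|G| = 12, so by Lagrange every subgroup order divides 12. Divisors: 1, 2, 3, 4, 6, 12.
Subgroups by order — order 1: 1; order 2: 7; order 3: 1; order 4: 3; order 6: 3; order 12: 1.
Total: 1 + 7 + 1 + 3 + 3 + 1 = 16.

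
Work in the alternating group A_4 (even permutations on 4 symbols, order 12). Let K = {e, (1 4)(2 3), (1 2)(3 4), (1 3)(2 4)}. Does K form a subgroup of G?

Yes

|K| = 4 divides |G| = 12, consistent with Lagrange.
K contains the identity, every element's inverse is in K, and K is closed under ∘: it is a subgroup.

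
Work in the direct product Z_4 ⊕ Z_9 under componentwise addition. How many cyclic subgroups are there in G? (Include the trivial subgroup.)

Each element a generates a cyclic subgroup ⟨a⟩; distinct elements may generate the same one (a cyclic group of order d has φ(d) generators).
Cyclic subgroups by order — order 1: 1; order 2: 1; order 3: 1; order 4: 1; order 6: 1; order 9: 1; order 12: 1; order 18: 1; order 36: 1.
Total: 9.

9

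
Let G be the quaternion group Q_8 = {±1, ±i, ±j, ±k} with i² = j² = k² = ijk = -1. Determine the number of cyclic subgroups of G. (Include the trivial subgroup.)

A cyclic subgroup of order d is generated by each of its φ(d) elements of order d, so the cyclic subgroups of order d number (#elements of order d)/φ(d).
Cyclic subgroups by order — order 1: 1; order 2: 1; order 4: 3.
Total: 5.

5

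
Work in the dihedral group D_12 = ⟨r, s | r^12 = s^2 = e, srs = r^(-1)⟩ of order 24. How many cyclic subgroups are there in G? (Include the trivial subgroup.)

18

Each element a generates a cyclic subgroup ⟨a⟩; distinct elements may generate the same one (a cyclic group of order d has φ(d) generators).
Cyclic subgroups by order — order 1: 1; order 2: 13; order 3: 1; order 4: 1; order 6: 1; order 12: 1.
Total: 18.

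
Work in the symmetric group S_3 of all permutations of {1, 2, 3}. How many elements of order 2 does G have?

3

The elements of order 2 are: (2 3), (1 2), (1 3).
That's 3.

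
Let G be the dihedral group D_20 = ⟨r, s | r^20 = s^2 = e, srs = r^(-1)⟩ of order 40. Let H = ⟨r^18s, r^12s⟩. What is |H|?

|⟨r^18s⟩| = 2 and |⟨r^12s⟩| = 2, so |H| is a multiple of lcm(2, 2) = 2 and divides |G| = 40.
Closing under the operation: H = {e, r^2, r^4, r^6, r^8, r^10, r^12, r^14, r^16, r^18, s, r^2s, r^4s, r^6s, r^8s, r^10s, r^12s, r^14s, r^16s, r^18s}, so |H| = 20.

20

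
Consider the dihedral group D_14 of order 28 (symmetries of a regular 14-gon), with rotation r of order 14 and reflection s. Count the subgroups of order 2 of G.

|G| = 28 and 2 | 28, so subgroups of order 2 are possible by Lagrange.
The subgroups of order 2 are: {e, r^10s}; {e, r^11s}; {e, r^12s}; {e, r^13s}; … (15 in all).
So G has 15 subgroups of order 2.

15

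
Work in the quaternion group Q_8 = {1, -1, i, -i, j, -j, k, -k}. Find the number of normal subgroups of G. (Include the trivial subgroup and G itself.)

6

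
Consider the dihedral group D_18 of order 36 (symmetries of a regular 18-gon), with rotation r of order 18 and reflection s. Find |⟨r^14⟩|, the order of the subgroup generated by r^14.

9

Computing powers of r^14: the smallest k with (r^14)^k = e is k = 9.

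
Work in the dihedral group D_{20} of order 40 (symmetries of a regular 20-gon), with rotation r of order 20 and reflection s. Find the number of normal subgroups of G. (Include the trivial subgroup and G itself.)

G has 48 subgroups. Checking conjugation-invariance by order — order 1: 1/1 normal; order 2: 1/21 normal; order 4: 1/11 normal; order 5: 1/1 normal; order 8: 0/5 normal; order 10: 1/5 normal; order 20: 3/3 normal; order 40: 1/1 normal.
Total normal subgroups: 9.

9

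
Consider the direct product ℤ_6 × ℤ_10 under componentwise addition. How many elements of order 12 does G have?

An element (a,b) has order lcm(ord(a), ord(b)); count pairs with lcm equal to 12.
Enumerating gives 0 such elements.

0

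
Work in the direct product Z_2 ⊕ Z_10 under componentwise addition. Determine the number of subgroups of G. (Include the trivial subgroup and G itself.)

10

|G| = 20, so by Lagrange every subgroup order divides 20. Divisors: 1, 2, 4, 5, 10, 20.
Subgroups by order — order 1: 1; order 2: 3; order 4: 1; order 5: 1; order 10: 3; order 20: 1.
Total: 1 + 3 + 1 + 1 + 3 + 1 = 10.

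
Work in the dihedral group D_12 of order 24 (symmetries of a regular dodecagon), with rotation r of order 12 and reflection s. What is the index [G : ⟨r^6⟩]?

|⟨r^6⟩| = 2 and |G| = 24.
By Lagrange, [G : H] = |G|/|H| = 24/2 = 12.

12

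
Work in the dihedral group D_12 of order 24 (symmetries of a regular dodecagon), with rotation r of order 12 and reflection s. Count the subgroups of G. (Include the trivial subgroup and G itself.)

34

|G| = 24, so by Lagrange every subgroup order divides 24. Divisors: 1, 2, 3, 4, 6, 8, 12, 24.
Subgroups by order — order 1: 1; order 2: 13; order 3: 1; order 4: 7; order 6: 5; order 8: 3; order 12: 3; order 24: 1.
Total: 1 + 13 + 1 + 7 + 5 + 3 + 3 + 1 = 34.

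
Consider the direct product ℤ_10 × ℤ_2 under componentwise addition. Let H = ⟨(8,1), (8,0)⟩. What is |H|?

10

|⟨(8,1)⟩| = 10 and |⟨(8,0)⟩| = 5, so |H| is a multiple of lcm(10, 5) = 10 and divides |G| = 20.
Closing under the operation: H = {(0,0), (0,1), (2,0), (2,1), (4,0), (4,1), (6,0), (6,1), (8,0), (8,1)}, so |H| = 10.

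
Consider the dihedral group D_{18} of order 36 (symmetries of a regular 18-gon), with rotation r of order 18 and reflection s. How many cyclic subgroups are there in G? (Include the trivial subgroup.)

Group the elements of G by the cyclic subgroup they generate; each cyclic subgroup of order d accounts for φ(d) elements.
Cyclic subgroups by order — order 1: 1; order 2: 19; order 3: 1; order 6: 1; order 9: 1; order 18: 1.
Total: 24.

24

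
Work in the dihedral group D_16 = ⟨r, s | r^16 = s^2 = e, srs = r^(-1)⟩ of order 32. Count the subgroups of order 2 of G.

17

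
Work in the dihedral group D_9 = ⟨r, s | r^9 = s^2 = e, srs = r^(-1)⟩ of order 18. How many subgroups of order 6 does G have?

|G| = 18 and 6 | 18, so subgroups of order 6 are possible by Lagrange.
The subgroups of order 6 are: {e, r^3, r^6, r^2s, r^5s, r^8s}; {e, r^3, r^6, s, r^3s, r^6s}; {e, r^3, r^6, rs, r^4s, r^7s}.
So G has 3 subgroups of order 6.

3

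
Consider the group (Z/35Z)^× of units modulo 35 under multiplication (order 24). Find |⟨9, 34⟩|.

|⟨9⟩| = 6 and |⟨34⟩| = 2, so |H| is a multiple of lcm(6, 2) = 6 and divides |G| = 24.
Closing under the operation: H = {1, 4, 6, 9, 11, 16, 19, 24, 26, 29, 31, 34}, so |H| = 12.

12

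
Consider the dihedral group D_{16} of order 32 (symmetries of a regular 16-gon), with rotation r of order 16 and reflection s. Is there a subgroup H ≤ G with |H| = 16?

16 | 32. A subgroup of order 16 is {e, r, r^2, r^3, r^4, r^5, r^6, r^7, r^8, r^9, r^10, r^11, r^12, r^13, r^14, r^15}.

Yes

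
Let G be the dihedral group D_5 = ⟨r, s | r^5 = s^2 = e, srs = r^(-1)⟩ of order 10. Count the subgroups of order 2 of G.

|G| = 10 and 2 | 10, so subgroups of order 2 are possible by Lagrange.
The subgroups of order 2 are: {e, r^2s}; {e, r^3s}; {e, r^4s}; {e, rs}; … (5 in all).
So G has 5 subgroups of order 2.

5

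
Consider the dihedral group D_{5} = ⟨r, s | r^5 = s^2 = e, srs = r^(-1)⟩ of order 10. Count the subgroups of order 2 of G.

|G| = 10 and 2 | 10, so subgroups of order 2 are possible by Lagrange.
The subgroups of order 2 are: {e, r^2s}; {e, r^3s}; {e, r^4s}; {e, rs}; … (5 in all).
So G has 5 subgroups of order 2.

5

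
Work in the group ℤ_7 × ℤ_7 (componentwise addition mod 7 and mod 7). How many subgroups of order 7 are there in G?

8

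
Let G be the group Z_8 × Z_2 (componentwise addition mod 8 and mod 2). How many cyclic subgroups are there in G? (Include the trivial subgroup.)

8

A cyclic subgroup of order d is generated by each of its φ(d) elements of order d, so the cyclic subgroups of order d number (#elements of order d)/φ(d).
Cyclic subgroups by order — order 1: 1; order 2: 3; order 4: 2; order 8: 2.
Total: 8.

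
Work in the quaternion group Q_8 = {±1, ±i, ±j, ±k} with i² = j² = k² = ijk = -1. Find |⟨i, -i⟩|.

4

|⟨i⟩| = 4 and |⟨-i⟩| = 4, so |H| is a multiple of lcm(4, 4) = 4 and divides |G| = 8.
Closing under the operation: H = {1, -1, i, -i}, so |H| = 4.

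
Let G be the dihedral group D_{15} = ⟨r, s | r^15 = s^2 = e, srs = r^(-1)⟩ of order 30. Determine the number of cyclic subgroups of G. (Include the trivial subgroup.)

Each element a generates a cyclic subgroup ⟨a⟩; distinct elements may generate the same one (a cyclic group of order d has φ(d) generators).
Cyclic subgroups by order — order 1: 1; order 2: 15; order 3: 1; order 5: 1; order 15: 1.
Total: 19.

19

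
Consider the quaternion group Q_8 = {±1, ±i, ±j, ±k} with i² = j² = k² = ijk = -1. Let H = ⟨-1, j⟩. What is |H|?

4

|⟨-1⟩| = 2 and |⟨j⟩| = 4, so |H| is a multiple of lcm(2, 4) = 4 and divides |G| = 8.
Closing under the operation: H = {1, -1, j, -j}, so |H| = 4.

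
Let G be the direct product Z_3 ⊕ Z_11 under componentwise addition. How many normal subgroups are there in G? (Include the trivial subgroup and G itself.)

4

G is abelian, so every subgroup is normal.
G has 4 subgroups in total, hence 4 normal subgroups.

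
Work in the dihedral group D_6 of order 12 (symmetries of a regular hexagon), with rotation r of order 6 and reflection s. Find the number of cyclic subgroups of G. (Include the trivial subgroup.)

A cyclic subgroup of order d is generated by each of its φ(d) elements of order d, so the cyclic subgroups of order d number (#elements of order d)/φ(d).
Cyclic subgroups by order — order 1: 1; order 2: 7; order 3: 1; order 6: 1.
Total: 10.

10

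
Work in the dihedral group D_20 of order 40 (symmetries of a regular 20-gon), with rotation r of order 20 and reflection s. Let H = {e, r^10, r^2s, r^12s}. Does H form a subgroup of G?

Yes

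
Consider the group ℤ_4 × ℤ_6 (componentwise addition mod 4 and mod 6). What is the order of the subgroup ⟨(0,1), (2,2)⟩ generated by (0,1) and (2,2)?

|⟨(0,1)⟩| = 6 and |⟨(2,2)⟩| = 6, so |H| is a multiple of lcm(6, 6) = 6 and divides |G| = 24.
Closing under the operation: H = {(0,0), (0,1), (0,2), (0,3), (0,4), (0,5), (2,0), (2,1), (2,2), (2,3), (2,4), (2,5)}, so |H| = 12.

12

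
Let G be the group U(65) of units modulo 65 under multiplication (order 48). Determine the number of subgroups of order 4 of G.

7

|G| = 48 and 4 | 48, so subgroups of order 4 are possible by Lagrange.
The subgroups of order 4 are: {1, 12, 14, 38}; {1, 14, 27, 53}; {1, 14, 51, 64}; {1, 18, 47, 64}; … (7 in all).
So G has 7 subgroups of order 4.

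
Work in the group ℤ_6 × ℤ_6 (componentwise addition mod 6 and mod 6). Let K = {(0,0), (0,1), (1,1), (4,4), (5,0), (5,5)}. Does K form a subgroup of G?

(0,1) ∈ K but its inverse (0,5) ∉ K, so K is not a subgroup.

No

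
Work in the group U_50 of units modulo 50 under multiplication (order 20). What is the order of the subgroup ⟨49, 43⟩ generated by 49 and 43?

|⟨49⟩| = 2 and |⟨43⟩| = 4, so |H| is a multiple of lcm(2, 4) = 4 and divides |G| = 20.
Closing under the operation: H = {1, 7, 43, 49}, so |H| = 4.

4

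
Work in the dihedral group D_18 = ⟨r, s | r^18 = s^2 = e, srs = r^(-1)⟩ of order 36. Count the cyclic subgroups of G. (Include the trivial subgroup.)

A cyclic subgroup of order d is generated by each of its φ(d) elements of order d, so the cyclic subgroups of order d number (#elements of order d)/φ(d).
Cyclic subgroups by order — order 1: 1; order 2: 19; order 3: 1; order 6: 1; order 9: 1; order 18: 1.
Total: 24.

24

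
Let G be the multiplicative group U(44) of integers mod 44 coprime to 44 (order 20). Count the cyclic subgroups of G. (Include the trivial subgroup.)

Group the elements of G by the cyclic subgroup they generate; each cyclic subgroup of order d accounts for φ(d) elements.
Cyclic subgroups by order — order 1: 1; order 2: 3; order 5: 1; order 10: 3.
Total: 8.

8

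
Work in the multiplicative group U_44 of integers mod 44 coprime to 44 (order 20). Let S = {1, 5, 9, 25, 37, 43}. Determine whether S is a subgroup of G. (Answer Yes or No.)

|S| = 6 does not divide |G| = 20, so by Lagrange S is not a subgroup.

No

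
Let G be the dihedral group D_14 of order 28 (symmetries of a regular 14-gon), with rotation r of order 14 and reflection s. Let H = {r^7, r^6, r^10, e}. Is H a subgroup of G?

r^10 ∈ H but its inverse r^4 ∉ H, so H is not a subgroup.

No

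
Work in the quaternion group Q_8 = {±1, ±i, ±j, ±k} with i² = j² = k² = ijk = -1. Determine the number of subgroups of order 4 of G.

3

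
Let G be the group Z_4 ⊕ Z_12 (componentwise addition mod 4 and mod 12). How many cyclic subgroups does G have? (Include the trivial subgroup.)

Group the elements of G by the cyclic subgroup they generate; each cyclic subgroup of order d accounts for φ(d) elements.
Cyclic subgroups by order — order 1: 1; order 2: 3; order 3: 1; order 4: 6; order 6: 3; order 12: 6.
Total: 20.

20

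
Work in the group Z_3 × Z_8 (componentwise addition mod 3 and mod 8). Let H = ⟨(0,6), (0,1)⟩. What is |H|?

8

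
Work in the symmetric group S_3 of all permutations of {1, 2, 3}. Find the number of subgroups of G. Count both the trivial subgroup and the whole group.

|G| = 6, so by Lagrange every subgroup order divides 6. Divisors: 1, 2, 3, 6.
Subgroups by order — order 1: 1; order 2: 3; order 3: 1; order 6: 1.
Total: 1 + 3 + 1 + 1 = 6.

6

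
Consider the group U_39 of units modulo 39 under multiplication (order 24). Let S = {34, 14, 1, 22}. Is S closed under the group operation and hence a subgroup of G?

No

34 ∈ S but its inverse 31 ∉ S, so S is not a subgroup.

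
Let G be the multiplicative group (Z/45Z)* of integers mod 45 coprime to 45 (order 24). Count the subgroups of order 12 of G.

3

|G| = 24 and 12 | 24, so subgroups of order 12 are possible by Lagrange.
The subgroups of order 12 are: {1, 4, 11, 14, 16, 19, 26, 29, 31, 34, 41, 44}; {1, 4, 7, 13, 16, 19, 22, 28, 31, 34, 37, 43}; {1, 2, 4, 8, 16, 17, 19, 23, 31, 32, 34, 38}.
So G has 3 subgroups of order 12.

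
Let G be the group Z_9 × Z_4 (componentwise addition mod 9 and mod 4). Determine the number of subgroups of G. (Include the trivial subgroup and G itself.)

|G| = 36, so by Lagrange every subgroup order divides 36. Divisors: 1, 2, 3, 4, 6, 9, 12, 18, 36.
Subgroups by order — order 1: 1; order 2: 1; order 3: 1; order 4: 1; order 6: 1; order 9: 1; order 12: 1; order 18: 1; order 36: 1.
Total: 1 + 1 + 1 + 1 + 1 + 1 + 1 + 1 + 1 = 9.

9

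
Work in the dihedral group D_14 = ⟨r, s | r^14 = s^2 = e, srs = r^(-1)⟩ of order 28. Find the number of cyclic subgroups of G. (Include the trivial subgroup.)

18

Each element a generates a cyclic subgroup ⟨a⟩; distinct elements may generate the same one (a cyclic group of order d has φ(d) generators).
Cyclic subgroups by order — order 1: 1; order 2: 15; order 7: 1; order 14: 1.
Total: 18.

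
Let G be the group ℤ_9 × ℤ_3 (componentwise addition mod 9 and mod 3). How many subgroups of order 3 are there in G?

|G| = 27 and 3 | 27, so subgroups of order 3 are possible by Lagrange.
The subgroups of order 3 are: {(0,0), (0,1), (0,2)}; {(0,0), (3,0), (6,0)}; {(0,0), (3,1), (6,2)}; {(0,0), (3,2), (6,1)}.
So G has 4 subgroups of order 3.

4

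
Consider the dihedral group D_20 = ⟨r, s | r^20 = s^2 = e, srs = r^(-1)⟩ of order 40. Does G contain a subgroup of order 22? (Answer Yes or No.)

22 does not divide |G| = 40, so by Lagrange no subgroup of order 22 exists.

No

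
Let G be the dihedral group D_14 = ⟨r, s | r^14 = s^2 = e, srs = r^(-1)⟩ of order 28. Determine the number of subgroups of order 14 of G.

|G| = 28 and 14 | 28, so subgroups of order 14 are possible by Lagrange.
The subgroups of order 14 are: {e, r, r^2, r^3, r^4, r^5, r^6, r^7, r^8, r^9, r^10, r^11, r^12, r^13}; {e, r^2, r^4, r^6, r^8, r^10, r^12, s, r^2s, r^4s, r^6s, r^8s, r^10s, r^12s}; {e, r^2, r^4, r^6, r^8, r^10, r^12, rs, r^3s, r^5s, r^7s, r^9s, r^11s, r^13s}.
So G has 3 subgroups of order 14.

3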